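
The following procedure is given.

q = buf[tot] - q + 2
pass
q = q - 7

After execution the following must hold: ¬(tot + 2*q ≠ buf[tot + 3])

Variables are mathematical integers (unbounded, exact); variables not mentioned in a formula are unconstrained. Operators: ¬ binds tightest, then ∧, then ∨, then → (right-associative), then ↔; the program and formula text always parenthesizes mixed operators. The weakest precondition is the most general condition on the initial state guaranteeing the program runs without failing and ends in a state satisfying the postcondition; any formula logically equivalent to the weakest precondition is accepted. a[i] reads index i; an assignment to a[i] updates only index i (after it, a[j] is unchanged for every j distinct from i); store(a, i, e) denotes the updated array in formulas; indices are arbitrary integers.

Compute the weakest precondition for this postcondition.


Working backward. After the program, the postcondition ¬(tot + 2*q ≠ buf[tot + 3]) must hold; in canonical form it is ¬(2*q + tot ≠ buf[tot + 3]).
Before q := q - 7: ¬(2*q + tot ≠ buf[tot + 3] + 14)
Before skip: ¬(2*q + tot ≠ buf[tot + 3] + 14)
Before q := buf[tot] - q + 2: ¬(2*buf[tot] + tot ≠ buf[tot + 3] + 2*q + 10)
Answer: WP = ¬(2*buf[tot] + tot ≠ buf[tot + 3] + 2*q + 10)


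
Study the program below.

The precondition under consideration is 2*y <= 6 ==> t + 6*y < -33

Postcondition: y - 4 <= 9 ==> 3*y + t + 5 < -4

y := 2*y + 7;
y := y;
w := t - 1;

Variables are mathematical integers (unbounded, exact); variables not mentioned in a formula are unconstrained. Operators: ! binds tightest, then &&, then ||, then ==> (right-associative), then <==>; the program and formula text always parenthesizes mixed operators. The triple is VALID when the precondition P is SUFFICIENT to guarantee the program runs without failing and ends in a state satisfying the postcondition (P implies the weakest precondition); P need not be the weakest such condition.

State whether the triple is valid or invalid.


Working backward. After the program, the postcondition y - 4 <= 9 ==> 3*y + t + 5 < -4 must hold; in canonical form it is y <= 13 ==> t + 3*y < -9.
Before w := t - 1: y <= 13 ==> t + 3*y < -9
Before y := y: y <= 13 ==> t + 3*y < -9
Before y := 2*y + 7: 2*y <= 6 ==> t + 6*y < -30
The weakest precondition is 2*y <= 6 ==> t + 6*y < -30.
Check whether 2*y <= 6 ==> t + 6*y < -33 implies it.
Every state satisfying the precondition satisfies the weakest precondition: the implication holds.
Answer: valid


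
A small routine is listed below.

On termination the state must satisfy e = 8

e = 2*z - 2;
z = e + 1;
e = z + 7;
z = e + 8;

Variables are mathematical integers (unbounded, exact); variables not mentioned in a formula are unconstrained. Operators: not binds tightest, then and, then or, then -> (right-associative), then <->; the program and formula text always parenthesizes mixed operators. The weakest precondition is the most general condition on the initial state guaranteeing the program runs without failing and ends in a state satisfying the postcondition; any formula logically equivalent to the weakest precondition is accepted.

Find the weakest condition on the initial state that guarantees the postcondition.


Working backward. After the program, e = 8 must hold.
Before z := e + 8: e = 8
Before e := z + 7: z = 1
Before z := e + 1: e = 0
Before e := 2*z - 2: 2*z = 2
Answer: WP = 2*z = 2


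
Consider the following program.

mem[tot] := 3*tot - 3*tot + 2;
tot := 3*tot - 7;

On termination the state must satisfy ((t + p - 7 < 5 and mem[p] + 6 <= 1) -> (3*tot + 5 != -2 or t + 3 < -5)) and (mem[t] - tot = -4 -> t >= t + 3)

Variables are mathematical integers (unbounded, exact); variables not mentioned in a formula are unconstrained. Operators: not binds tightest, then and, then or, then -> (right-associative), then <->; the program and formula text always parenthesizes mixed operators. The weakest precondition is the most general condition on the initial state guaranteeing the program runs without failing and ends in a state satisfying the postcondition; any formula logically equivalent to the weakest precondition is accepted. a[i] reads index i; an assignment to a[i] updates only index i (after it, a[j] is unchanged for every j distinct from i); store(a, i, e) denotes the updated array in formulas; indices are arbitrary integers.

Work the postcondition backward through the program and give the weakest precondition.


Working backward. After the program, the postcondition ((t + p - 7 < 5 and mem[p] + 6 <= 1) -> (3*tot + 5 != -2 or t + 3 < -5)) and (mem[t] - tot = -4 -> t >= t + 3) must hold; in canonical form it is ((p + t < 12 and mem[p] <= -5) -> (3*tot != -7 or t < -8)) and (not (mem[t] = tot - 4)).
Before tot := 3*tot - 7: ((p + t < 12 and mem[p] <= -5) -> (9*tot != 14 or t < -8)) and (not (mem[t] = 3*tot - 11))
Before mem[tot] := 3*tot - 3*tot + 2: ((p + t < 12 and store(mem, tot, 2)[p] <= -5) -> (9*tot != 14 or t < -8)) and (not (store(mem, tot, 2)[t] = 3*tot - 11))
Answer: WP = ((p + t < 12 and store(mem, tot, 2)[p] <= -5) -> (9*tot != 14 or t < -8)) and (not (store(mem, tot, 2)[t] = 3*tot - 11))


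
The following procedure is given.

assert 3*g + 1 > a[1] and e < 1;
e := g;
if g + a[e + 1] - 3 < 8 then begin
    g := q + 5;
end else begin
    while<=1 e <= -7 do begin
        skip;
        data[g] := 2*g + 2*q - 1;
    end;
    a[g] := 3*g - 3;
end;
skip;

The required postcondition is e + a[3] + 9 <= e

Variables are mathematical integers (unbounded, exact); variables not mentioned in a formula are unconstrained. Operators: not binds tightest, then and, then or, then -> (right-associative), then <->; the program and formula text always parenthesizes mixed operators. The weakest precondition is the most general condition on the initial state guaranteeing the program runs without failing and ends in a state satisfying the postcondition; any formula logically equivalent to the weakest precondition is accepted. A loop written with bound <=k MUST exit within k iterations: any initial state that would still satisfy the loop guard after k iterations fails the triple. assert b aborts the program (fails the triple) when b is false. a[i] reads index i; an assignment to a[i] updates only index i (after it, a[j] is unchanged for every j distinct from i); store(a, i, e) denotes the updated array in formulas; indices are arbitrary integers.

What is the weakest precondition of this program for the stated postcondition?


Working backward. After the program, the postcondition e + a[3] + 9 <= e must hold; in canonical form it is a[3] <= -9.
Before skip: a[3] <= -9
Then branch requires a[3] <= -9; else branch requires (e <= -7 -> ((not (e <= -7)) and store(a, g, 3*g - 3)[3] <= -9)) and ((not (e <= -7)) -> store(a, g, 3*g - 3)[3] <= -9).
Before the if: (a[e + 1] + g < 11 -> a[3] <= -9) and ((not (a[e + 1] + g < 11)) -> ((e <= -7 -> ((not (e <= -7)) and store(a, g, 3*g - 3)[3] <= -9)) and ((not (e <= -7)) -> store(a, g, 3*g - 3)[3] <= -9)))
Before e := g: (a[g + 1] + g < 11 -> a[3] <= -9) and ((not (a[g + 1] + g < 11)) -> ((g <= -7 -> ((not (g <= -7)) and store(a, g, 3*g - 3)[3] <= -9)) and ((not (g <= -7)) -> store(a, g, 3*g - 3)[3] <= -9)))
Before assert 3*g + 1 > a[1] and e < 1: 3*g > a[1] - 1 and e < 1 and (a[g + 1] + g < 11 -> a[3] <= -9) and ((not (a[g + 1] + g < 11)) -> ((g <= -7 -> ((not (g <= -7)) and store(a, g, 3*g - 3)[3] <= -9)) and ((not (g <= -7)) -> store(a, g, 3*g - 3)[3] <= -9)))
Answer: WP = 3*g > a[1] - 1 and e < 1 and (a[g + 1] + g < 11 -> a[3] <= -9) and ((not (a[g + 1] + g < 11)) -> ((g <= -7 -> ((not (g <= -7)) and store(a, g, 3*g - 3)[3] <= -9)) and ((not (g <= -7)) -> store(a, g, 3*g - 3)[3] <= -9)))


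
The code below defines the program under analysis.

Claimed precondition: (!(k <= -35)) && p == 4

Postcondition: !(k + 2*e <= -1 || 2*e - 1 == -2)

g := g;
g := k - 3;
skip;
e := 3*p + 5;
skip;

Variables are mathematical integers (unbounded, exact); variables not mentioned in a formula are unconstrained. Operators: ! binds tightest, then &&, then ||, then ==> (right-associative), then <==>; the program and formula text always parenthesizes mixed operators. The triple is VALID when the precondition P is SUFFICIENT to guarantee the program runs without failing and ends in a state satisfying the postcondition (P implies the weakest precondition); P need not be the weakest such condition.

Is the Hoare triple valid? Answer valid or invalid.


Working backward. After the program, the postcondition !(k + 2*e <= -1 || 2*e - 1 == -2) must hold; in canonical form it is !(2*e + k <= -1 || 2*e == -1).
Before skip: !(2*e + k <= -1 || 2*e == -1)
Before e := 3*p + 5: !(k + 6*p <= -11 || 6*p == -11)
Before skip: !(k + 6*p <= -11 || 6*p == -11)
Before g := k - 3: !(k + 6*p <= -11 || 6*p == -11)
Before g := g: !(k + 6*p <= -11 || 6*p == -11)
The weakest precondition is !(k + 6*p <= -11 || 6*p == -11).
Check whether (!(k <= -35)) && p == 4 implies it.
Every state satisfying the precondition satisfies the weakest precondition: the implication holds.
Answer: valid


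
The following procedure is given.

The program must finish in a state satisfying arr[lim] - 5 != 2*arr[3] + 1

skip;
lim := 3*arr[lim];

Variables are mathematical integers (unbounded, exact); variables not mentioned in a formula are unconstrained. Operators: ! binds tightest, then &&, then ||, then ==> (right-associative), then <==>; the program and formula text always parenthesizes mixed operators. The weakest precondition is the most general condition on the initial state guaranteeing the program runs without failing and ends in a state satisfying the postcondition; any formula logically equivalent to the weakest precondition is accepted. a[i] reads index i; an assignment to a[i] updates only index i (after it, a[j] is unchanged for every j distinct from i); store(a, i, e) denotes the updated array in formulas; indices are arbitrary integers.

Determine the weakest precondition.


Working backward. After the program, the postcondition arr[lim] - 5 != 2*arr[3] + 1 must hold; in canonical form it is arr[lim] != 2*arr[3] + 6.
Before lim := 3*arr[lim]: arr[3*arr[lim]] != 2*arr[3] + 6
Before skip: arr[3*arr[lim]] != 2*arr[3] + 6
Answer: WP = arr[3*arr[lim]] != 2*arr[3] + 6


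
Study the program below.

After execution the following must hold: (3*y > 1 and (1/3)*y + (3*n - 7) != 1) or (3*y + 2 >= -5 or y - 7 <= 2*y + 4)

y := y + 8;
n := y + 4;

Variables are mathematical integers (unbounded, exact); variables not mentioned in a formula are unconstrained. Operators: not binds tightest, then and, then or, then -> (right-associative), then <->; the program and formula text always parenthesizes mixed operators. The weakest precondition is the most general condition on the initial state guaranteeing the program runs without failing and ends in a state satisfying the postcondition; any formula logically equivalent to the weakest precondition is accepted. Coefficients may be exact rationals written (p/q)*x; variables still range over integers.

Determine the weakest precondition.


Working backward. After the program, the postcondition (3*y > 1 and (1/3)*y + (3*n - 7) != 1) or (3*y + 2 >= -5 or y - 7 <= 2*y + 4) must hold; in canonical form it is (3*y > 1 and 3*n + (1/3)*y != 8) or 3*y >= -7 or y >= -11.
Before n := y + 4: (3*y > 1 and (10/3)*y != -4) or 3*y >= -7 or y >= -11
Before y := y + 8: (3*y > -23 and (10/3)*y != -92/3) or 3*y >= -31 or y >= -19
Answer: WP = (3*y > -23 and (10/3)*y != -92/3) or 3*y >= -31 or y >= -19


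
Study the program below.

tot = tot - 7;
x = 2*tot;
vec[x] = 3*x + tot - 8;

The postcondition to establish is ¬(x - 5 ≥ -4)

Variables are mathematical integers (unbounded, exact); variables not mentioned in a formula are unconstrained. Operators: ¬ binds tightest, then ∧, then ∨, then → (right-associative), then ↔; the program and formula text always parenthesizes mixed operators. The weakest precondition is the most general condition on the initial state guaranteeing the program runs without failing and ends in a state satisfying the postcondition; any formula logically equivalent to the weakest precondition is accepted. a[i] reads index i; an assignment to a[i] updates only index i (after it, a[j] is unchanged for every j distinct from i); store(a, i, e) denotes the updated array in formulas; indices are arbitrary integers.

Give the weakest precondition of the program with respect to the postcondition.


Working backward. After the program, the postcondition ¬(x - 5 ≥ -4) must hold; in canonical form it is ¬(x ≥ 1).
Before vec[x] := 3*x + tot - 8: ¬(x ≥ 1)
Before x := 2*tot: ¬(2*tot ≥ 1)
Before tot := tot - 7: ¬(2*tot ≥ 15)
Answer: WP = ¬(2*tot ≥ 15)


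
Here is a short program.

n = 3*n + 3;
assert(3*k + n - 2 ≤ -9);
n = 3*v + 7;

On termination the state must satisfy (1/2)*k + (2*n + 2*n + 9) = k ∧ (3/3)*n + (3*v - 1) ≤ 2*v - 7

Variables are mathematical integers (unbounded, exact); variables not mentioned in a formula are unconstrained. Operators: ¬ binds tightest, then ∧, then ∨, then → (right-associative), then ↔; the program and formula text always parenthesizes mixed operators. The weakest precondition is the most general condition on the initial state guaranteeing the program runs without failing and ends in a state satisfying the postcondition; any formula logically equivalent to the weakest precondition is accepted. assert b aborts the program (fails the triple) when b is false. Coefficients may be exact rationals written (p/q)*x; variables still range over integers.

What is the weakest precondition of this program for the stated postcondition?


Working backward. After the program, the postcondition (1/2)*k + (2*n + 2*n + 9) = k ∧ (3/3)*n + (3*v - 1) ≤ 2*v - 7 must hold; in canonical form it is 4*n = (1/2)*k - 9 ∧ n + v ≤ -6.
Before n := 3*v + 7: 12*v = (1/2)*k - 37 ∧ 4*v ≤ -13
Before assert 3*k + n - 2 ≤ -9: 3*k + n ≤ -7 ∧ 12*v = (1/2)*k - 37 ∧ 4*v ≤ -13
Before n := 3*n + 3: 3*k + 3*n ≤ -10 ∧ 12*v = (1/2)*k - 37 ∧ 4*v ≤ -13
Answer: WP = 3*k + 3*n ≤ -10 ∧ 12*v = (1/2)*k - 37 ∧ 4*v ≤ -13


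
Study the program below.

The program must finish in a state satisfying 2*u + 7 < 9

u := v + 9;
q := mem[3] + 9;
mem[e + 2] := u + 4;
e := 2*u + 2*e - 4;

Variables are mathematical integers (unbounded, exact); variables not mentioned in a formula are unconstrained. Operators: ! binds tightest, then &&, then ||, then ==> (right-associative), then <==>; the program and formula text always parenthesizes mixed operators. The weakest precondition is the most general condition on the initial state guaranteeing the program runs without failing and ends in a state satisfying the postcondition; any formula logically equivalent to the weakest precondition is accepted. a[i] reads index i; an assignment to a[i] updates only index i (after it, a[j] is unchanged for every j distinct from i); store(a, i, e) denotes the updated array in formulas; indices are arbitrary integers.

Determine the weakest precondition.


Working backward. After the program, the postcondition 2*u + 7 < 9 must hold; in canonical form it is 2*u < 2.
Before e := 2*u + 2*e - 4: 2*u < 2
Before mem[e + 2] := u + 4: 2*u < 2
Before q := mem[3] + 9: 2*u < 2
Before u := v + 9: 2*v < -16
Answer: WP = 2*v < -16


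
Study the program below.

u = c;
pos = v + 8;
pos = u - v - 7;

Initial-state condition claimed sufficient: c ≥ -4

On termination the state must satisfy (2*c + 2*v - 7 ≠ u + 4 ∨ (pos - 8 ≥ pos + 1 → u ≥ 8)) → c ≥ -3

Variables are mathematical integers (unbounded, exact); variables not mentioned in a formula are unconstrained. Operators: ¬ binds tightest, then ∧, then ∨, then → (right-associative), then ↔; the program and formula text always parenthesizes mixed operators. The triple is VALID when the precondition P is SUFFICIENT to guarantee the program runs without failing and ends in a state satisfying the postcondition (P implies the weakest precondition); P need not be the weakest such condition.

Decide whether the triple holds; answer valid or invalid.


Working backward. After the program, the postcondition (2*c + 2*v - 7 ≠ u + 4 ∨ (pos - 8 ≥ pos + 1 → u ≥ 8)) → c ≥ -3 must hold; in canonical form it is c ≥ -3.
Before pos := u - v - 7: c ≥ -3
Before pos := v + 8: c ≥ -3
Before u := c: c ≥ -3
The weakest precondition is c ≥ -3.
Check whether c ≥ -4 implies it.
Countermodel: at the initial state c = -4, the precondition holds but the weakest precondition fails.
Answer: invalid


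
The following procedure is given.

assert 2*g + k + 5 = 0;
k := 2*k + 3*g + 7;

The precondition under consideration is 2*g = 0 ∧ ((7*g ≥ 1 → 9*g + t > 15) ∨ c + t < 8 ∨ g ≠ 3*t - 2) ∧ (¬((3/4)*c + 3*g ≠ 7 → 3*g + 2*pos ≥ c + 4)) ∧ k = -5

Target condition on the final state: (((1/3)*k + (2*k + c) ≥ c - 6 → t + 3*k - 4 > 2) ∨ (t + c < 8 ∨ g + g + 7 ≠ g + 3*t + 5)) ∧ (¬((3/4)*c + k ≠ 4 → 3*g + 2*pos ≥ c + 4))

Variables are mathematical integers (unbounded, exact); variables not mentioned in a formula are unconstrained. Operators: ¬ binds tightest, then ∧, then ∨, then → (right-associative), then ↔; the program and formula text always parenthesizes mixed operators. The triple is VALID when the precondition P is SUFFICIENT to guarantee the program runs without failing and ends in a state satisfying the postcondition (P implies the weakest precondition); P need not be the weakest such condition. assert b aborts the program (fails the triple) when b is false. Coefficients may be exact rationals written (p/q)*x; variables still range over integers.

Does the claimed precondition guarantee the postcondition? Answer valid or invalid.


Working backward. After the program, the postcondition (((1/3)*k + (2*k + c) ≥ c - 6 → t + 3*k - 4 > 2) ∨ (t + c < 8 ∨ g + g + 7 ≠ g + 3*t + 5)) ∧ (¬((3/4)*c + k ≠ 4 → 3*g + 2*pos ≥ c + 4)) must hold; in canonical form it is (((7/3)*k ≥ -6 → 3*k + t > 6) ∨ c + t < 8 ∨ g ≠ 3*t - 2) ∧ (¬((3/4)*c + k ≠ 4 → 3*g + 2*pos ≥ c + 4)).
Before k := 2*k + 3*g + 7: ((7*g + (14/3)*k ≥ -67/3 → 9*g + 6*k + t > -15) ∨ c + t < 8 ∨ g ≠ 3*t - 2) ∧ (¬((3/4)*c + 3*g + 2*k ≠ -3 → 3*g + 2*pos ≥ c + 4))
Before assert 2*g + k + 5 = 0: 2*g + k = -5 ∧ ((7*g + (14/3)*k ≥ -67/3 → 9*g + 6*k + t > -15) ∨ c + t < 8 ∨ g ≠ 3*t - 2) ∧ (¬((3/4)*c + 3*g + 2*k ≠ -3 → 3*g + 2*pos ≥ c + 4))
The weakest precondition is 2*g + k = -5 ∧ ((7*g + (14/3)*k ≥ -67/3 → 9*g + 6*k + t > -15) ∨ c + t < 8 ∨ g ≠ 3*t - 2) ∧ (¬((3/4)*c + 3*g + 2*k ≠ -3 → 3*g + 2*pos ≥ c + 4)).
Check whether 2*g = 0 ∧ ((7*g ≥ 1 → 9*g + t > 15) ∨ c + t < 8 ∨ g ≠ 3*t - 2) ∧ (¬((3/4)*c + 3*g ≠ 7 → 3*g + 2*pos ≥ c + 4)) ∧ k = -5 implies it.
Every state satisfying the precondition satisfies the weakest precondition: the implication holds.
Answer: valid


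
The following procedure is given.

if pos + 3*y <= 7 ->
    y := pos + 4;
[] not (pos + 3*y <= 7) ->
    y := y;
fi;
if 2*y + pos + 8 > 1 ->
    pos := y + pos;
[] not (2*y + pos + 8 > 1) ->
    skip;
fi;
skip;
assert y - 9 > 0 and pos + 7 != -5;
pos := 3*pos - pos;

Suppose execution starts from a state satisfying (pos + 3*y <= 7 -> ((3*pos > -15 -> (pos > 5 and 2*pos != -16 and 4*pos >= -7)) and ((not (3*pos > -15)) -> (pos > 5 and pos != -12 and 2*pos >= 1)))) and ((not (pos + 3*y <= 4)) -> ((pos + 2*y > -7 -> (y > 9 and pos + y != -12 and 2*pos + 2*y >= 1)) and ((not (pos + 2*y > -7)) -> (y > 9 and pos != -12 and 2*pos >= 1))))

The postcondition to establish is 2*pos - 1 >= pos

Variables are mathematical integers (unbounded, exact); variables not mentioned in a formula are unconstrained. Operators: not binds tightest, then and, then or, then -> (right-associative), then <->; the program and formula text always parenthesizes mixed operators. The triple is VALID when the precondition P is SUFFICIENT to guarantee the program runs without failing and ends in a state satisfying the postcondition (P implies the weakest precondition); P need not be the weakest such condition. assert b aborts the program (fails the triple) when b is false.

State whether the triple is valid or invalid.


Working backward. After the program, the postcondition 2*pos - 1 >= pos must hold; in canonical form it is pos >= 1.
Before pos := 3*pos - pos: 2*pos >= 1
Before assert y - 9 > 0 and pos + 7 != -5: y > 9 and pos != -12 and 2*pos >= 1
Before skip: y > 9 and pos != -12 and 2*pos >= 1
Then branch requires y > 9 and pos + y != -12 and 2*pos + 2*y >= 1; else branch requires y > 9 and pos != -12 and 2*pos >= 1.
Before the if: (pos + 2*y > -7 -> (y > 9 and pos + y != -12 and 2*pos + 2*y >= 1)) and ((not (pos + 2*y > -7)) -> (y > 9 and pos != -12 and 2*pos >= 1))
Then branch requires (3*pos > -15 -> (pos > 5 and 2*pos != -16 and 4*pos >= -7)) and ((not (3*pos > -15)) -> (pos > 5 and pos != -12 and 2*pos >= 1)); else branch requires (pos + 2*y > -7 -> (y > 9 and pos + y != -12 and 2*pos + 2*y >= 1)) and ((not (pos + 2*y > -7)) -> (y > 9 and pos != -12 and 2*pos >= 1)).
Before the if: (pos + 3*y <= 7 -> ((3*pos > -15 -> (pos > 5 and 2*pos != -16 and 4*pos >= -7)) and ((not (3*pos > -15)) -> (pos > 5 and pos != -12 and 2*pos >= 1)))) and ((not (pos + 3*y <= 7)) -> ((pos + 2*y > -7 -> (y > 9 and pos + y != -12 and 2*pos + 2*y >= 1)) and ((not (pos + 2*y > -7)) -> (y > 9 and pos != -12 and 2*pos >= 1))))
The weakest precondition is (pos + 3*y <= 7 -> ((3*pos > -15 -> (pos > 5 and 2*pos != -16 and 4*pos >= -7)) and ((not (3*pos > -15)) -> (pos > 5 and pos != -12 and 2*pos >= 1)))) and ((not (pos + 3*y <= 7)) -> ((pos + 2*y > -7 -> (y > 9 and pos + y != -12 and 2*pos + 2*y >= 1)) and ((not (pos + 2*y > -7)) -> (y > 9 and pos != -12 and 2*pos >= 1)))).
Check whether (pos + 3*y <= 7 -> ((3*pos > -15 -> (pos > 5 and 2*pos != -16 and 4*pos >= -7)) and ((not (3*pos > -15)) -> (pos > 5 and pos != -12 and 2*pos >= 1)))) and ((not (pos + 3*y <= 4)) -> ((pos + 2*y > -7 -> (y > 9 and pos + y != -12 and 2*pos + 2*y >= 1)) and ((not (pos + 2*y > -7)) -> (y > 9 and pos != -12 and 2*pos >= 1)))) implies it.
Every state satisfying the precondition satisfies the weakest precondition: the implication holds.
Answer: valid


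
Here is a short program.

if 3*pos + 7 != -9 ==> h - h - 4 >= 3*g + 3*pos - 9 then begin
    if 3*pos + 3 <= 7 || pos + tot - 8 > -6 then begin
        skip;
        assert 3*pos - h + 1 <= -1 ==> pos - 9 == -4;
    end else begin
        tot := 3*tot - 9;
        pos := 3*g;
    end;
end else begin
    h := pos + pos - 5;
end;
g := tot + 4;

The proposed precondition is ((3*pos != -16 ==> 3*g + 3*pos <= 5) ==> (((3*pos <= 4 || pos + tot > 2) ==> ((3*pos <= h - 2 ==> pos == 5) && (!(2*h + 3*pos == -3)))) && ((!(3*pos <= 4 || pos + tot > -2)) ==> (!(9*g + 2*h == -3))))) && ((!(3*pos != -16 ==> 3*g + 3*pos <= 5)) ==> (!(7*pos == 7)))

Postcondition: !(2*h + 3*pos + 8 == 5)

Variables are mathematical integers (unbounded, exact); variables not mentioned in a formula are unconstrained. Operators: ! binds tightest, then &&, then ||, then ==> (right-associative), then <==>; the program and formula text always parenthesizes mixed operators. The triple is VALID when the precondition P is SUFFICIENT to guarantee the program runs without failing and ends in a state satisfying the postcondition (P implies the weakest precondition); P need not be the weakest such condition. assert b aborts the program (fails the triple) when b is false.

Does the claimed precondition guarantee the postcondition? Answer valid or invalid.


Working backward. After the program, the postcondition !(2*h + 3*pos + 8 == 5) must hold; in canonical form it is !(2*h + 3*pos == -3).
Before g := tot + 4: !(2*h + 3*pos == -3)
Then branch requires ((3*pos <= 4 || pos + tot > 2) ==> ((3*pos <= h - 2 ==> pos == 5) && (!(2*h + 3*pos == -3)))) && ((!(3*pos <= 4 || pos + tot > 2)) ==> (!(9*g + 2*h == -3))); else branch requires !(7*pos == 7).
Before the if: ((3*pos != -16 ==> 3*g + 3*pos <= 5) ==> (((3*pos <= 4 || pos + tot > 2) ==> ((3*pos <= h - 2 ==> pos == 5) && (!(2*h + 3*pos == -3)))) && ((!(3*pos <= 4 || pos + tot > 2)) ==> (!(9*g + 2*h == -3))))) && ((!(3*pos != -16 ==> 3*g + 3*pos <= 5)) ==> (!(7*pos == 7)))
The weakest precondition is ((3*pos != -16 ==> 3*g + 3*pos <= 5) ==> (((3*pos <= 4 || pos + tot > 2) ==> ((3*pos <= h - 2 ==> pos == 5) && (!(2*h + 3*pos == -3)))) && ((!(3*pos <= 4 || pos + tot > 2)) ==> (!(9*g + 2*h == -3))))) && ((!(3*pos != -16 ==> 3*g + 3*pos <= 5)) ==> (!(7*pos == 7))).
Check whether ((3*pos != -16 ==> 3*g + 3*pos <= 5) ==> (((3*pos <= 4 || pos + tot > 2) ==> ((3*pos <= h - 2 ==> pos == 5) && (!(2*h + 3*pos == -3)))) && ((!(3*pos <= 4 || pos + tot > -2)) ==> (!(9*g + 2*h == -3))))) && ((!(3*pos != -16 ==> 3*g + 3*pos <= 5)) ==> (!(7*pos == 7))) implies it.
Countermodel: at the initial state g = -1, h = 3, pos = 2, tot = -2, the precondition holds but the weakest precondition fails.
Answer: invalid


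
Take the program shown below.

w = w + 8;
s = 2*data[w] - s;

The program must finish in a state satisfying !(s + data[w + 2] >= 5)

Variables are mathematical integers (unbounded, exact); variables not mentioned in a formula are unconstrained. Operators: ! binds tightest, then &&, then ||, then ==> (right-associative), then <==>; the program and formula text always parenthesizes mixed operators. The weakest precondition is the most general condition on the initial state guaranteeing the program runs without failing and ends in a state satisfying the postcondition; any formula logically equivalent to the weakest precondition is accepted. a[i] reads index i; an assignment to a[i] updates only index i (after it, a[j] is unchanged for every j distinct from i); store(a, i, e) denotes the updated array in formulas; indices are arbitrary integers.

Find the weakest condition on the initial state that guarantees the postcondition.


Working backward. After the program, the postcondition !(s + data[w + 2] >= 5) must hold; in canonical form it is !(data[w + 2] + s >= 5).
Before s := 2*data[w] - s: !(data[w + 2] + 2*data[w] >= s + 5)
Before w := w + 8: !(data[w + 10] + 2*data[w + 8] >= s + 5)
Answer: WP = !(data[w + 10] + 2*data[w + 8] >= s + 5)


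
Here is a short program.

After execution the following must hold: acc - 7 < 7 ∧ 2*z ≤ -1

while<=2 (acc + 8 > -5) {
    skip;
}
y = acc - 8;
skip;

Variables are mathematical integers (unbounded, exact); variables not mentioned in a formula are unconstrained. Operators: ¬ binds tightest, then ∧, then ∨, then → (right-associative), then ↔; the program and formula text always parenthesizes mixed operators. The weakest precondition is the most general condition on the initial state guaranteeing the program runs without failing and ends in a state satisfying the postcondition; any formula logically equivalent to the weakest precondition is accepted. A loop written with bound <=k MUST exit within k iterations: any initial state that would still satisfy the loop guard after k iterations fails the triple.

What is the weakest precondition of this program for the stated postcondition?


Working backward. After the program, the postcondition acc - 7 < 7 ∧ 2*z ≤ -1 must hold; in canonical form it is acc < 14 ∧ 2*z ≤ -1.
Before skip: acc < 14 ∧ 2*z ≤ -1
Before y := acc - 8: acc < 14 ∧ 2*z ≤ -1
Before the loop (bound <=2), unroll the exhaustion recursion (WP_0 = exit-now case; WP_j = one more guarded iteration, up to j = 2):
  WP_0: (¬(acc > -13)) ∧ acc < 14 ∧ 2*z ≤ -1
  WP_1: (acc > -13 → ((¬(acc > -13)) ∧ acc < 14 ∧ 2*z ≤ -1)) ∧ ((¬(acc > -13)) → (acc < 14 ∧ 2*z ≤ -1))
  WP_2: (acc > -13 → ((acc > -13 → ((¬(acc > -13)) ∧ acc < 14 ∧ 2*z ≤ -1)) ∧ ((¬(acc > -13)) → (acc < 14 ∧ 2*z ≤ -1)))) ∧ ((¬(acc > -13)) → (acc < 14 ∧ 2*z ≤ -1))
So before the loop: (acc > -13 → ((acc > -13 → ((¬(acc > -13)) ∧ acc < 14 ∧ 2*z ≤ -1)) ∧ ((¬(acc > -13)) → (acc < 14 ∧ 2*z ≤ -1)))) ∧ ((¬(acc > -13)) → (acc < 14 ∧ 2*z ≤ -1))
Answer: WP = (acc > -13 → ((acc > -13 → ((¬(acc > -13)) ∧ acc < 14 ∧ 2*z ≤ -1)) ∧ ((¬(acc > -13)) → (acc < 14 ∧ 2*z ≤ -1)))) ∧ ((¬(acc > -13)) → (acc < 14 ∧ 2*z ≤ -1))


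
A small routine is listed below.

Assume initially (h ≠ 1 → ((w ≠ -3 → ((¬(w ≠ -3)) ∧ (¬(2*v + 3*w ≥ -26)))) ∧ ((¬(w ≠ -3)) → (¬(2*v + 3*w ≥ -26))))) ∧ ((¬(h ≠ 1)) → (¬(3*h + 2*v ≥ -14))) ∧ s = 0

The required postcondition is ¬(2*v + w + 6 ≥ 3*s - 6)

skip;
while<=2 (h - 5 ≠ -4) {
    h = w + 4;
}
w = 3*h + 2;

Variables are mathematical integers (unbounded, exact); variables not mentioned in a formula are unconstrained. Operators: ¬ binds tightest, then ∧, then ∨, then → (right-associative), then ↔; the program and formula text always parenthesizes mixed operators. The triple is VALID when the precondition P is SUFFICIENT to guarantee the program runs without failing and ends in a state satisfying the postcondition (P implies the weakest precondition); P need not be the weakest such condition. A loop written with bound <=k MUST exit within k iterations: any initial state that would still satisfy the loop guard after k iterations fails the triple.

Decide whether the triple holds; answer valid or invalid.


Working backward. After the program, the postcondition ¬(2*v + w + 6 ≥ 3*s - 6) must hold; in canonical form it is ¬(2*v + w ≥ 3*s - 12).
Before w := 3*h + 2: ¬(3*h + 2*v ≥ 3*s - 14)
Before the loop (bound <=2), unroll the exhaustion recursion (WP_0 = exit-now case; WP_j = one more guarded iteration, up to j = 2):
  WP_0: (¬(h ≠ 1)) ∧ (¬(3*h + 2*v ≥ 3*s - 14))
  WP_1: (h ≠ 1 → ((¬(w ≠ -3)) ∧ (¬(2*v + 3*w ≥ 3*s - 26)))) ∧ ((¬(h ≠ 1)) → (¬(3*h + 2*v ≥ 3*s - 14)))
  WP_2: (h ≠ 1 → ((w ≠ -3 → ((¬(w ≠ -3)) ∧ (¬(2*v + 3*w ≥ 3*s - 26)))) ∧ ((¬(w ≠ -3)) → (¬(2*v + 3*w ≥ 3*s - 26))))) ∧ ((¬(h ≠ 1)) → (¬(3*h + 2*v ≥ 3*s - 14)))
So before the loop: (h ≠ 1 → ((w ≠ -3 → ((¬(w ≠ -3)) ∧ (¬(2*v + 3*w ≥ 3*s - 26)))) ∧ ((¬(w ≠ -3)) → (¬(2*v + 3*w ≥ 3*s - 26))))) ∧ ((¬(h ≠ 1)) → (¬(3*h + 2*v ≥ 3*s - 14)))
Before skip: (h ≠ 1 → ((w ≠ -3 → ((¬(w ≠ -3)) ∧ (¬(2*v + 3*w ≥ 3*s - 26)))) ∧ ((¬(w ≠ -3)) → (¬(2*v + 3*w ≥ 3*s - 26))))) ∧ ((¬(h ≠ 1)) → (¬(3*h + 2*v ≥ 3*s - 14)))
The weakest precondition is (h ≠ 1 → ((w ≠ -3 → ((¬(w ≠ -3)) ∧ (¬(2*v + 3*w ≥ 3*s - 26)))) ∧ ((¬(w ≠ -3)) → (¬(2*v + 3*w ≥ 3*s - 26))))) ∧ ((¬(h ≠ 1)) → (¬(3*h + 2*v ≥ 3*s - 14))).
Check whether (h ≠ 1 → ((w ≠ -3 → ((¬(w ≠ -3)) ∧ (¬(2*v + 3*w ≥ -26)))) ∧ ((¬(w ≠ -3)) → (¬(2*v + 3*w ≥ -26))))) ∧ ((¬(h ≠ 1)) → (¬(3*h + 2*v ≥ -14))) ∧ s = 0 implies it.
Every state satisfying the precondition satisfies the weakest precondition: the implication holds.
Answer: valid


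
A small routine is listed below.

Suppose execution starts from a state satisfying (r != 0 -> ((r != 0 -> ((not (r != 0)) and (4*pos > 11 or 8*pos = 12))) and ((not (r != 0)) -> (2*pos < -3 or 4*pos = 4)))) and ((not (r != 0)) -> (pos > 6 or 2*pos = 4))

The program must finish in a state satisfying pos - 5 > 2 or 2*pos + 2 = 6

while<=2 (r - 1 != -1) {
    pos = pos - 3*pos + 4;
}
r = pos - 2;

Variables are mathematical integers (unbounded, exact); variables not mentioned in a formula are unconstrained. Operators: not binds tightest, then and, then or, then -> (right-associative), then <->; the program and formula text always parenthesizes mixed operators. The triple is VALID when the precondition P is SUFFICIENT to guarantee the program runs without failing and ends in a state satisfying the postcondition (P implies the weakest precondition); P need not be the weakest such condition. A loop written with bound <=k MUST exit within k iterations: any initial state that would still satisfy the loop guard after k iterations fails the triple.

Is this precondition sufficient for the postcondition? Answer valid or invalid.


Working backward. After the program, the postcondition pos - 5 > 2 or 2*pos + 2 = 6 must hold; in canonical form it is pos > 7 or 2*pos = 4.
Before r := pos - 2: pos > 7 or 2*pos = 4
Before the loop (bound <=2), unroll the exhaustion recursion (WP_0 = exit-now case; WP_j = one more guarded iteration, up to j = 2):
  WP_0: (not (r != 0)) and (pos > 7 or 2*pos = 4)
  WP_1: (r != 0 -> ((not (r != 0)) and (2*pos < -3 or 4*pos = 4))) and ((not (r != 0)) -> (pos > 7 or 2*pos = 4))
  WP_2: (r != 0 -> ((r != 0 -> ((not (r != 0)) and (4*pos > 11 or 8*pos = 12))) and ((not (r != 0)) -> (2*pos < -3 or 4*pos = 4)))) and ((not (r != 0)) -> (pos > 7 or 2*pos = 4))
So before the loop: (r != 0 -> ((r != 0 -> ((not (r != 0)) and (4*pos > 11 or 8*pos = 12))) and ((not (r != 0)) -> (2*pos < -3 or 4*pos = 4)))) and ((not (r != 0)) -> (pos > 7 or 2*pos = 4))
The weakest precondition is (r != 0 -> ((r != 0 -> ((not (r != 0)) and (4*pos > 11 or 8*pos = 12))) and ((not (r != 0)) -> (2*pos < -3 or 4*pos = 4)))) and ((not (r != 0)) -> (pos > 7 or 2*pos = 4)).
Check whether (r != 0 -> ((r != 0 -> ((not (r != 0)) and (4*pos > 11 or 8*pos = 12))) and ((not (r != 0)) -> (2*pos < -3 or 4*pos = 4)))) and ((not (r != 0)) -> (pos > 6 or 2*pos = 4)) implies it.
Countermodel: at the initial state pos = 7, r = 0, the precondition holds but the weakest precondition fails.
Answer: invalid


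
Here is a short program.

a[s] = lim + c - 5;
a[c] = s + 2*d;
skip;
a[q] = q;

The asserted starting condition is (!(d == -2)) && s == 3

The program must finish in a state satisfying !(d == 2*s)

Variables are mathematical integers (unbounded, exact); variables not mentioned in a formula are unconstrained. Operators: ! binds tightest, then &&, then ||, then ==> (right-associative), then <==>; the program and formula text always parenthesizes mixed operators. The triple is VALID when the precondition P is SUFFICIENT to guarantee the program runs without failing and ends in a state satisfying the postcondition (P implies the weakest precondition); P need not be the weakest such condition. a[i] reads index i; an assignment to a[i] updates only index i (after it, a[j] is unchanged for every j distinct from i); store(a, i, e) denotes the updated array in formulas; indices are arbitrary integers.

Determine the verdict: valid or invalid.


Working backward. After the program, !(d == 2*s) must hold.
Before a[q] := q: !(d == 2*s)
Before skip: !(d == 2*s)
Before a[c] := s + 2*d: !(d == 2*s)
Before a[s] := lim + c - 5: !(d == 2*s)
The weakest precondition is !(d == 2*s).
Check whether (!(d == -2)) && s == 3 implies it.
Countermodel: at the initial state d = 6, s = 3, the precondition holds but the weakest precondition fails.
Answer: invalid


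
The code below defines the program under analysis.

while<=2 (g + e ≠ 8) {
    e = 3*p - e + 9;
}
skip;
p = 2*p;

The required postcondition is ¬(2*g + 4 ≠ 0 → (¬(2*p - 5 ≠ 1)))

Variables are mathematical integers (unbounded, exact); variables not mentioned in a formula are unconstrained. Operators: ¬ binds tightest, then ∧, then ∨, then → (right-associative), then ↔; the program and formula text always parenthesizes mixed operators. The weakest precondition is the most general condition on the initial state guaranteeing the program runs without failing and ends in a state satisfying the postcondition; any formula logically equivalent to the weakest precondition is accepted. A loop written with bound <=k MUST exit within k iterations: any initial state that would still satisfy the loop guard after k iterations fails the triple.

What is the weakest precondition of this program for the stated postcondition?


Working backward. After the program, the postcondition ¬(2*g + 4 ≠ 0 → (¬(2*p - 5 ≠ 1))) must hold; in canonical form it is ¬(2*g ≠ -4 → (¬(2*p ≠ 6))).
Before p := 2*p: ¬(2*g ≠ -4 → (¬(4*p ≠ 6)))
Before skip: ¬(2*g ≠ -4 → (¬(4*p ≠ 6)))
Before the loop (bound <=2), unroll the exhaustion recursion (WP_0 = exit-now case; WP_j = one more guarded iteration, up to j = 2):
  WP_0: (¬(e + g ≠ 8)) ∧ (¬(2*g ≠ -4 → (¬(4*p ≠ 6))))
  WP_1: (e + g ≠ 8 → ((¬(g + 3*p ≠ e - 1)) ∧ (¬(2*g ≠ -4 → (¬(4*p ≠ 6)))))) ∧ ((¬(e + g ≠ 8)) → (¬(2*g ≠ -4 → (¬(4*p ≠ 6)))))
  WP_2: (e + g ≠ 8 → ((g + 3*p ≠ e - 1 → ((¬(e + g ≠ 8)) ∧ (¬(2*g ≠ -4 → (¬(4*p ≠ 6)))))) ∧ ((¬(g + 3*p ≠ e - 1)) → (¬(2*g ≠ -4 → (¬(4*p ≠ 6))))))) ∧ ((¬(e + g ≠ 8)) → (¬(2*g ≠ -4 → (¬(4*p ≠ 6)))))
So before the loop: (e + g ≠ 8 → ((g + 3*p ≠ e - 1 → ((¬(e + g ≠ 8)) ∧ (¬(2*g ≠ -4 → (¬(4*p ≠ 6)))))) ∧ ((¬(g + 3*p ≠ e - 1)) → (¬(2*g ≠ -4 → (¬(4*p ≠ 6))))))) ∧ ((¬(e + g ≠ 8)) → (¬(2*g ≠ -4 → (¬(4*p ≠ 6)))))
Answer: WP = (e + g ≠ 8 → ((g + 3*p ≠ e - 1 → ((¬(e + g ≠ 8)) ∧ (¬(2*g ≠ -4 → (¬(4*p ≠ 6)))))) ∧ ((¬(g + 3*p ≠ e - 1)) → (¬(2*g ≠ -4 → (¬(4*p ≠ 6))))))) ∧ ((¬(e + g ≠ 8)) → (¬(2*g ≠ -4 → (¬(4*p ≠ 6)))))


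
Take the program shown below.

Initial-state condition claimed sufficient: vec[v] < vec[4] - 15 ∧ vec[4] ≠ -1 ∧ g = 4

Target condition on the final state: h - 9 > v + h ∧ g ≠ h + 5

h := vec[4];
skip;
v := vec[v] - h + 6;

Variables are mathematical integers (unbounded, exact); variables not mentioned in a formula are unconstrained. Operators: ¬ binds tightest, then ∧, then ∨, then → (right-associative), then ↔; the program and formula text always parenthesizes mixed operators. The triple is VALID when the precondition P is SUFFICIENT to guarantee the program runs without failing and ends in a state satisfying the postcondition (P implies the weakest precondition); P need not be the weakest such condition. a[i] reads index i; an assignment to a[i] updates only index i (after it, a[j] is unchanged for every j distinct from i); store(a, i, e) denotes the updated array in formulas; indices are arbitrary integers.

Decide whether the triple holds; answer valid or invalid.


Working backward. After the program, the postcondition h - 9 > v + h ∧ g ≠ h + 5 must hold; in canonical form it is v < -9 ∧ g ≠ h + 5.
Before v := vec[v] - h + 6: vec[v] < h - 15 ∧ g ≠ h + 5
Before skip: vec[v] < h - 15 ∧ g ≠ h + 5
Before h := vec[4]: vec[v] < vec[4] - 15 ∧ g ≠ vec[4] + 5
The weakest precondition is vec[v] < vec[4] - 15 ∧ g ≠ vec[4] + 5.
Check whether vec[v] < vec[4] - 15 ∧ vec[4] ≠ -1 ∧ g = 4 implies it.
Every state satisfying the precondition satisfies the weakest precondition: the implication holds.
Answer: valid


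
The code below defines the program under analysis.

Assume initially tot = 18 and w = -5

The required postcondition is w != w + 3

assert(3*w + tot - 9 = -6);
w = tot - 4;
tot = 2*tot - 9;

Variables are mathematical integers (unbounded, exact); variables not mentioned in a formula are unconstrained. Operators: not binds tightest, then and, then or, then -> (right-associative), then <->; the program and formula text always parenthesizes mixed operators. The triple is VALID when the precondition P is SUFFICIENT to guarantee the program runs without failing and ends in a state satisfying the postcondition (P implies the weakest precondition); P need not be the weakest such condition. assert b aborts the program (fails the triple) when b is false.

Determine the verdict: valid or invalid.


Working backward. After the program, the postcondition w != w + 3 must hold; in canonical form it is true.
Before tot := 2*tot - 9: true
Before w := tot - 4: true
Before assert 3*w + tot - 9 = -6: tot + 3*w = 3
The weakest precondition is tot + 3*w = 3.
Check whether tot = 18 and w = -5 implies it.
Every state satisfying the precondition satisfies the weakest precondition: the implication holds.
Answer: valid


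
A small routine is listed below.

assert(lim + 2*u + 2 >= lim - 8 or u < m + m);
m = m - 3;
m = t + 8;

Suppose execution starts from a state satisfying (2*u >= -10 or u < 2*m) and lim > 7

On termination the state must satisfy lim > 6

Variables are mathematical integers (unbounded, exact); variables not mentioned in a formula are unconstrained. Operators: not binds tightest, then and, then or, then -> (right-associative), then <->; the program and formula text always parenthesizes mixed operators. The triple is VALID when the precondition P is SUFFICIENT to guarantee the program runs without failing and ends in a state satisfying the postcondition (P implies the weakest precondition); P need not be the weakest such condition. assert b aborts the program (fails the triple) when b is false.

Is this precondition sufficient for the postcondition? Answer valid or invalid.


Working backward. After the program, lim > 6 must hold.
Before m := t + 8: lim > 6
Before m := m - 3: lim > 6
Before assert lim + 2*u + 2 >= lim - 8 or u < m + m: (2*u >= -10 or u < 2*m) and lim > 6
The weakest precondition is (2*u >= -10 or u < 2*m) and lim > 6.
Check whether (2*u >= -10 or u < 2*m) and lim > 7 implies it.
Every state satisfying the precondition satisfies the weakest precondition: the implication holds.
Answer: valid
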